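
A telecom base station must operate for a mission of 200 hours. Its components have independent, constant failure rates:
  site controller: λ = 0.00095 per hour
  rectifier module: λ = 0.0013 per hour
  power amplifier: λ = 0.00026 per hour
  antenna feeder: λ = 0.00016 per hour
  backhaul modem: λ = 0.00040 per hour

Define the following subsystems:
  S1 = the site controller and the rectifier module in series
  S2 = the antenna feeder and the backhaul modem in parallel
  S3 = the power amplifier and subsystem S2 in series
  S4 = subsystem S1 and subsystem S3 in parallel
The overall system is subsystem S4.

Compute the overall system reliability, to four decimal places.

0.9808

R(site controller) = exp(−0.00095 × 200) = 0.826959
R(rectifier module) = exp(−0.0013 × 200) = 0.771052
R(power amplifier) = exp(−0.00026 × 200) = 0.949329
R(antenna feeder) = exp(−0.00016 × 200) = 0.968507
R(backhaul modem) = exp(−0.00040 × 200) = 0.923116
Series (site controller and rectifier module): 0.826959 × 0.771052 = 0.637628
Parallel (antenna feeder and backhaul modem): 1 − (1 − 0.968507)(1 − 0.923116) = 0.997579
Series (power amplifier and [0.997579]): 0.949329 × 0.997579 = 0.947031
Parallel ([0.637628] and [0.947031]): 1 − (1 − 0.637628)(1 − 0.947031) = 0.9808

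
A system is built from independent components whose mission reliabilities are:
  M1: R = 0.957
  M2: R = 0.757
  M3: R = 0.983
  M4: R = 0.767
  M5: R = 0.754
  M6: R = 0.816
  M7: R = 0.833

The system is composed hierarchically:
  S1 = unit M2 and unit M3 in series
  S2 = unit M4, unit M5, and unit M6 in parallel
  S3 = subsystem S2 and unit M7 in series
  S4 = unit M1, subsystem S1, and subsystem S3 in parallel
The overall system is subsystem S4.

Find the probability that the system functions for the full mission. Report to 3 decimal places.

Series (M2 and M3): 0.75700 × 0.98300 = 0.74413
Parallel (M4, M5, and M6): 1 − (1 − 0.76700)(1 − 0.75400)(1 − 0.81600) = 0.98945
Series ([0.98945] and M7): 0.98945 × 0.83300 = 0.82421
Parallel (M1, [0.74413], and [0.82421]): 1 − (1 − 0.95700)(1 − 0.74413)(1 − 0.82421) = 0.998

0.998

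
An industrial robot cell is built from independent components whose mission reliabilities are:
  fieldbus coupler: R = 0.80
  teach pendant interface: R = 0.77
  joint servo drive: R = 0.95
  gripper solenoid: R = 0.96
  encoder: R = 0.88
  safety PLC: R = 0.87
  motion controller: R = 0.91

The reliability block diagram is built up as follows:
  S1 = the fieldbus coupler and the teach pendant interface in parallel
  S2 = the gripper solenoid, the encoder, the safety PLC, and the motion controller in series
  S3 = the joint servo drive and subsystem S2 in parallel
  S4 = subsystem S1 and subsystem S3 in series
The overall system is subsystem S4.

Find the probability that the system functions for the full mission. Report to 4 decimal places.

Parallel (fieldbus coupler and teach pendant interface): 1 − (1 − 0.800000)(1 − 0.770000) = 0.954000
Series (gripper solenoid, encoder, safety PLC, and motion controller): 0.960000 × 0.880000 × 0.870000 × 0.910000 = 0.668828
Parallel (joint servo drive and [0.668828]): 1 − (1 − 0.950000)(1 − 0.668828) = 0.983441
Series ([0.954000] and [0.983441]): 0.954000 × 0.983441 = 0.9382

0.9382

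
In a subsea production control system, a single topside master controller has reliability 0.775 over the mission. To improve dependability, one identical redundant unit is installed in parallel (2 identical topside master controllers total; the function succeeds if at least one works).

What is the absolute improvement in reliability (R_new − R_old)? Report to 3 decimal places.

0.174

R_before = 0.775
R_after = 1 − (1 − 0.775)^2 = 0.949
ΔR = 0.949 − 0.775 = 0.174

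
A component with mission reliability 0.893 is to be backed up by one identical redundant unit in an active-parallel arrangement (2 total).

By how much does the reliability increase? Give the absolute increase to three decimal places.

R_before = 0.893
R_after = 1 − (1 − 0.893)^2 = 0.989
ΔR = 0.989 − 0.893 = 0.096

0.096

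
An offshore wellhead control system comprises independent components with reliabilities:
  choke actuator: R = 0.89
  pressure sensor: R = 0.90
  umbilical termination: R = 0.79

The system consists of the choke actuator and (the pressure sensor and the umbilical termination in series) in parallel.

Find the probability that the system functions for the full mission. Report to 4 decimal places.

Series (pressure sensor and umbilical termination): 0.900000 × 0.790000 = 0.711000
Parallel (choke actuator and [0.711000]): 1 − (1 − 0.890000)(1 − 0.711000) = 0.9682

0.9682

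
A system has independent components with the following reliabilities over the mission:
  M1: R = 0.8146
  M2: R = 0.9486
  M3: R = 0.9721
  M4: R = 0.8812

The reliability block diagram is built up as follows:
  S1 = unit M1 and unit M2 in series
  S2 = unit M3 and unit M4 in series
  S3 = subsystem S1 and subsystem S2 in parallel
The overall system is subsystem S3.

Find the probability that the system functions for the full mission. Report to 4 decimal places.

Series (M1 and M2): 0.814600 × 0.948600 = 0.772730
Series (M3 and M4): 0.972100 × 0.881200 = 0.856615
Parallel ([0.772730] and [0.856615]): 1 − (1 − 0.772730)(1 − 0.856615) = 0.9674

0.9674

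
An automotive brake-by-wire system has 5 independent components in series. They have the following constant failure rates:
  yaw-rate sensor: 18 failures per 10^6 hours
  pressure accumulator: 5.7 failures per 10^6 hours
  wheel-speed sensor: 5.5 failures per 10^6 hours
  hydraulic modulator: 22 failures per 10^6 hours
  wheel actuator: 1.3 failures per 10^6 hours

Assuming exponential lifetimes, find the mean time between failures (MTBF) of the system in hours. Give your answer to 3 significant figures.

19000

Series of exponential components: λ_sys = Σ λ_i
λ_sys = 0.000018 + 0.0000057 + 0.0000055 + 0.000022 + 0.0000013 = 5.2500e-05 /h
MTBF = 1 / λ_sys = 19000 h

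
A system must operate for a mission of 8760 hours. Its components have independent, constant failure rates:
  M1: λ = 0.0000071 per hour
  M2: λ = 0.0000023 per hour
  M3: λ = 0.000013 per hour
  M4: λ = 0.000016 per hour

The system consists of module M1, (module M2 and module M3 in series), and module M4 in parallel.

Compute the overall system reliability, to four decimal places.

0.9990

R(M1) = exp(−0.0000071 × 8760) = 0.939699
R(M2) = exp(−0.0000023 × 8760) = 0.980054
R(M3) = exp(−0.000013 × 8760) = 0.892365
R(M4) = exp(−0.000016 × 8760) = 0.869219
Series (M2 and M3): 0.980054 × 0.892365 = 0.874566
Parallel (M1, [0.874566], and M4): 1 − (1 − 0.939699)(1 − 0.874566)(1 − 0.869219) = 0.9990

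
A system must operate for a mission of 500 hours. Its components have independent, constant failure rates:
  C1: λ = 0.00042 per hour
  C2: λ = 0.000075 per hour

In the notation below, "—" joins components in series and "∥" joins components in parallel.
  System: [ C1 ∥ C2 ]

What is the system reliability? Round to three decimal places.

0.993

R(C1) = exp(−0.00042 × 500) = 0.81058
R(C2) = exp(−0.000075 × 500) = 0.96319
Parallel (C1 and C2): 1 − (1 − 0.81058)(1 − 0.96319) = 0.993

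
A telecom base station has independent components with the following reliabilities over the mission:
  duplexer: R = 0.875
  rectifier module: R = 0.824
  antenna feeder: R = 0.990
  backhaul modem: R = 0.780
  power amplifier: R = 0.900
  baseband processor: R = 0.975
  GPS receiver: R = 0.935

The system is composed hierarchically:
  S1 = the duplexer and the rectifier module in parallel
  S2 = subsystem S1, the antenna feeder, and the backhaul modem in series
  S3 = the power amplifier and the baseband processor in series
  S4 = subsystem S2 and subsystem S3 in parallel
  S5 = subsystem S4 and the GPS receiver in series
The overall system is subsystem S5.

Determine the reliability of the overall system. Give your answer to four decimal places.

0.9070

Parallel (duplexer and rectifier module): 1 − (1 − 0.875000)(1 − 0.824000) = 0.978000
Series ([0.978000], antenna feeder, and backhaul modem): 0.978000 × 0.990000 × 0.780000 = 0.755212
Series (power amplifier and baseband processor): 0.900000 × 0.975000 = 0.877500
Parallel ([0.755212] and [0.877500]): 1 − (1 − 0.755212)(1 − 0.877500) = 0.970013
Series ([0.970013] and GPS receiver): 0.970013 × 0.935000 = 0.9070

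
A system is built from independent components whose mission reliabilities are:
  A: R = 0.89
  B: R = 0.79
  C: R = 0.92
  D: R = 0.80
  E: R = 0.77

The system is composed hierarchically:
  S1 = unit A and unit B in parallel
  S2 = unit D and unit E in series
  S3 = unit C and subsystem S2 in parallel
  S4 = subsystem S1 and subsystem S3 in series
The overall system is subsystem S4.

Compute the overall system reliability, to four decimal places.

Parallel (A and B): 1 − (1 − 0.890000)(1 − 0.790000) = 0.976900
Series (D and E): 0.800000 × 0.770000 = 0.616000
Parallel (C and [0.616000]): 1 − (1 − 0.920000)(1 − 0.616000) = 0.969280
Series ([0.976900] and [0.969280]): 0.976900 × 0.969280 = 0.9469

0.9469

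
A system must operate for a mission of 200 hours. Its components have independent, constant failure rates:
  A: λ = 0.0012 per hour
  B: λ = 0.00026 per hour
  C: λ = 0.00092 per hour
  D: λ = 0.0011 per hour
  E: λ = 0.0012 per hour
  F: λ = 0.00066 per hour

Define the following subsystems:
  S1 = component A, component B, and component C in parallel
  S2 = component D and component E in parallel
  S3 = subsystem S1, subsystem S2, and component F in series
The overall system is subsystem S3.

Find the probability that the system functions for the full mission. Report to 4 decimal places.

R(A) = exp(−0.0012 × 200) = 0.786628
R(B) = exp(−0.00026 × 200) = 0.949329
R(C) = exp(−0.00092 × 200) = 0.831936
R(D) = exp(−0.0011 × 200) = 0.802519
R(E) = exp(−0.0012 × 200) = 0.786628
R(F) = exp(−0.00066 × 200) = 0.876341
Parallel (A, B, and C): 1 − (1 − 0.786628)(1 − 0.949329)(1 − 0.831936) = 0.998183
Parallel (D and E): 1 − (1 − 0.802519)(1 − 0.786628) = 0.957863
Series ([0.998183], [0.957863], and F): 0.998183 × 0.957863 × 0.876341 = 0.8379

0.8379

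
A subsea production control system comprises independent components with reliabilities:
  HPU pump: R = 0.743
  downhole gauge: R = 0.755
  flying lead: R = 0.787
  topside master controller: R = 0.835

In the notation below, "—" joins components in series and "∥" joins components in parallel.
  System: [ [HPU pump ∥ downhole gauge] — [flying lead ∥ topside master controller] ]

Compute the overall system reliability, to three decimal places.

Parallel (HPU pump and downhole gauge): 1 − (1 − 0.74300)(1 − 0.75500) = 0.93704
Parallel (flying lead and topside master controller): 1 − (1 − 0.78700)(1 − 0.83500) = 0.96486
Series ([0.93704] and [0.96486]): 0.93704 × 0.96486 = 0.904

0.904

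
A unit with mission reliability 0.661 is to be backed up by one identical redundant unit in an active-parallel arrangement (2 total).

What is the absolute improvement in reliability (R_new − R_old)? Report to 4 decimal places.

R_before = 0.661
R_after = 1 − (1 − 0.661)^2 = 0.8851
ΔR = 0.8851 − 0.661 = 0.2241

0.2241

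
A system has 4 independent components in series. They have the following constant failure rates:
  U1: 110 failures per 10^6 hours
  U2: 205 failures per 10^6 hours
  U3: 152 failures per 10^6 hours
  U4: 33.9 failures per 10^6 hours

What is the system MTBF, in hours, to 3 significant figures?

Series of exponential components: λ_sys = Σ λ_i
λ_sys = 0.000110 + 0.000205 + 0.000152 + 0.0000339 = 5.0090e-04 /h
MTBF = 1 / λ_sys = 2000 h

2000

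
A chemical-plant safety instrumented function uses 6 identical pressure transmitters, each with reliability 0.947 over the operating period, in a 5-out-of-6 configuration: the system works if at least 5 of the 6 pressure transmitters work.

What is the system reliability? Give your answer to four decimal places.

0.9635

R = Σ_{i=5}^{6} C(6,i) p^i (1−p)^{6−i} with p = 0.947
C(6,5)·0.947^5·0.053^1 = 0.242202
C(6,6)·0.947^6·0.053^0 = 0.721273
Sum = 0.9635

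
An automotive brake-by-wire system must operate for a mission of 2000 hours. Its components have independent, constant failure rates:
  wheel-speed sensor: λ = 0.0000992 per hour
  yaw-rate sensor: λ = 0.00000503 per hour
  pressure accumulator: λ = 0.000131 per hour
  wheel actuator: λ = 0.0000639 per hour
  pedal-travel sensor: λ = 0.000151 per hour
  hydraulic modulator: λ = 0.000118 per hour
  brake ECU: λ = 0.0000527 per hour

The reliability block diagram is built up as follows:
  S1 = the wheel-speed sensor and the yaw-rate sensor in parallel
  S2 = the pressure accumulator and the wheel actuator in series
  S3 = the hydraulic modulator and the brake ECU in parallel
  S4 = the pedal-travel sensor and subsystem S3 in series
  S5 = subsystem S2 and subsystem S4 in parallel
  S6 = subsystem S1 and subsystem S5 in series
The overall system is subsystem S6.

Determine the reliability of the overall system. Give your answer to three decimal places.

0.909

R(wheel-speed sensor) = exp(−0.0000992 × 2000) = 0.82004
R(yaw-rate sensor) = exp(−0.00000503 × 2000) = 0.98999
R(pressure accumulator) = exp(−0.000131 × 2000) = 0.76951
R(wheel actuator) = exp(−0.0000639 × 2000) = 0.88003
R(pedal-travel sensor) = exp(−0.000151 × 2000) = 0.73934
R(hydraulic modulator) = exp(−0.000118 × 2000) = 0.78978
R(brake ECU) = exp(−0.0000527 × 2000) = 0.89996
Parallel (wheel-speed sensor and yaw-rate sensor): 1 − (1 − 0.82004)(1 − 0.98999) = 0.99820
Series (pressure accumulator and wheel actuator): 0.76951 × 0.88003 = 0.67719
Parallel (hydraulic modulator and brake ECU): 1 − (1 − 0.78978)(1 − 0.89996) = 0.97897
Series (pedal-travel sensor and [0.97897]): 0.73934 × 0.97897 = 0.72379
Parallel ([0.67719] and [0.72379]): 1 − (1 − 0.67719)(1 − 0.72379) = 0.91084
Series ([0.99820] and [0.91084]): 0.99820 × 0.91084 = 0.909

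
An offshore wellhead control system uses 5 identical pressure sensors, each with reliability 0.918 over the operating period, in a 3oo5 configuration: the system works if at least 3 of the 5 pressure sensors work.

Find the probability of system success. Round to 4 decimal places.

0.9951

R = Σ_{i=3}^{5} C(5,i) p^i (1−p)^{5−i} with p = 0.918
C(5,3)·0.918^3·0.082^2 = 0.052018
C(5,4)·0.918^4·0.082^1 = 0.291175
C(5,5)·0.918^5·0.082^0 = 0.651949
Sum = 0.9951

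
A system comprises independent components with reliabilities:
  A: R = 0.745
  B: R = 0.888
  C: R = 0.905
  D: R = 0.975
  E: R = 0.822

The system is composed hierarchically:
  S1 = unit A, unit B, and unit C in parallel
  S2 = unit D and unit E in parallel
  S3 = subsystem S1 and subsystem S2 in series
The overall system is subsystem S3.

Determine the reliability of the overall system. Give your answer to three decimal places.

0.993

Parallel (A, B, and C): 1 − (1 − 0.74500)(1 − 0.88800)(1 − 0.90500) = 0.99729
Parallel (D and E): 1 − (1 − 0.97500)(1 − 0.82200) = 0.99555
Series ([0.99729] and [0.99555]): 0.99729 × 0.99555 = 0.993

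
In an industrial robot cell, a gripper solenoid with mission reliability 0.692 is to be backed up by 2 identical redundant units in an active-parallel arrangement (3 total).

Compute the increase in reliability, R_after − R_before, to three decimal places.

0.279

R_before = 0.692
R_after = 1 − (1 − 0.692)^3 = 0.971
ΔR = 0.971 − 0.692 = 0.279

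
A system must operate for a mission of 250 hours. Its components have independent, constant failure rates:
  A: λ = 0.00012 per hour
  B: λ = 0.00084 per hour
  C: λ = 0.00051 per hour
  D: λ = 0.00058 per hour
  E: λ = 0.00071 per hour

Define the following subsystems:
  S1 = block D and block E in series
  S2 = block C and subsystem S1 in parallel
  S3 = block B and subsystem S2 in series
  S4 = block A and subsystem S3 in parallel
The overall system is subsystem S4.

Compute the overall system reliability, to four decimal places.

0.9936

R(A) = exp(−0.00012 × 250) = 0.970446
R(B) = exp(−0.00084 × 250) = 0.810584
R(C) = exp(−0.00051 × 250) = 0.880293
R(D) = exp(−0.00058 × 250) = 0.865022
R(E) = exp(−0.00071 × 250) = 0.837361
Series (D and E): 0.865022 × 0.837361 = 0.724336
Parallel (C and [0.724336]): 1 − (1 − 0.880293)(1 − 0.724336) = 0.967001
Series (B and [0.967001]): 0.810584 × 0.967001 = 0.783836
Parallel (A and [0.783836]): 1 − (1 − 0.970446)(1 − 0.783836) = 0.9936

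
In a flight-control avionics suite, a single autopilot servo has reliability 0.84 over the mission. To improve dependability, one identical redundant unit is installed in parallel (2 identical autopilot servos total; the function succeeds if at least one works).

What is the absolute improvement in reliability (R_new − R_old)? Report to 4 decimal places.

0.1344

R_before = 0.84
R_after = 1 − (1 − 0.84)^2 = 0.9744
ΔR = 0.9744 − 0.84 = 0.1344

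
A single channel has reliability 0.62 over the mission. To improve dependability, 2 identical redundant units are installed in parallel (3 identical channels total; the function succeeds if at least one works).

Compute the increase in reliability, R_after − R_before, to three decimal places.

0.325

R_before = 0.62
R_after = 1 − (1 − 0.62)^3 = 0.945
ΔR = 0.945 − 0.62 = 0.325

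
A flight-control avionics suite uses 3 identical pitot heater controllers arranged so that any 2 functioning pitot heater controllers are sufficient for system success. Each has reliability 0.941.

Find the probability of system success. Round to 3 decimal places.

0.990

R = Σ_{i=2}^{3} C(3,i) p^i (1−p)^{3−i} with p = 0.941
C(3,2)·0.941^2·0.059^1 = 0.15673
C(3,3)·0.941^3·0.059^0 = 0.83324
Sum = 0.990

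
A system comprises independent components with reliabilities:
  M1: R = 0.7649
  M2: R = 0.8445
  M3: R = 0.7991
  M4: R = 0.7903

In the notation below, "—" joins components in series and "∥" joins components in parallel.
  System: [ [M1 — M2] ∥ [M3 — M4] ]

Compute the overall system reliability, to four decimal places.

0.8695

Series (M1 and M2): 0.764900 × 0.844500 = 0.645958
Series (M3 and M4): 0.799100 × 0.790300 = 0.631529
Parallel ([0.645958] and [0.631529]): 1 − (1 − 0.645958)(1 − 0.631529) = 0.8695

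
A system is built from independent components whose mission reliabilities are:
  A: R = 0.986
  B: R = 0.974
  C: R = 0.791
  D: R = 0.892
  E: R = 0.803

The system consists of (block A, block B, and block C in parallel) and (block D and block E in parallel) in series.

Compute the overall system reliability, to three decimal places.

0.979

Parallel (A, B, and C): 1 − (1 − 0.98600)(1 − 0.97400)(1 − 0.79100) = 0.99992
Parallel (D and E): 1 − (1 − 0.89200)(1 − 0.80300) = 0.97872
Series ([0.99992] and [0.97872]): 0.99992 × 0.97872 = 0.979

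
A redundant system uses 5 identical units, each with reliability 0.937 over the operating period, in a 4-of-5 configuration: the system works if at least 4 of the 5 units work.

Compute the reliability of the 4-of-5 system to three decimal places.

R = Σ_{i=4}^{5} C(5,i) p^i (1−p)^{5−i} with p = 0.937
C(5,4)·0.937^4·0.063^1 = 0.24281
C(5,5)·0.937^5·0.063^0 = 0.72227
Sum = 0.965

0.965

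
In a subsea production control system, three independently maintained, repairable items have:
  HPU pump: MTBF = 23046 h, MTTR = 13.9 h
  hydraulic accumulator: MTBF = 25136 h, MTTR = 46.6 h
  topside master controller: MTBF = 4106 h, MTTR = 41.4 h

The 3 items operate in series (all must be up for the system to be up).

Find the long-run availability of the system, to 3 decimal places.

0.988

A(HPU pump) = MTBF/(MTBF+MTTR) = 23046/(23046+13.9) = 0.999397
A(hydraulic accumulator) = MTBF/(MTBF+MTTR) = 25136/(25136+46.6) = 0.998150
A(topside master controller) = MTBF/(MTBF+MTTR) = 4106/(4106+41.4) = 0.990018
Series availability: 0.999397 × 0.998150 × 0.990018 = 0.988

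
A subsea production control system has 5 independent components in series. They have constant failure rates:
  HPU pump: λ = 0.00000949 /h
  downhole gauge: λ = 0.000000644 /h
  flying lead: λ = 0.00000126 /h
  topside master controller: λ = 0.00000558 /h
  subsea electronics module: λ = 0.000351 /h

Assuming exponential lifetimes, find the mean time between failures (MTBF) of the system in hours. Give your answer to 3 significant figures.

Series of exponential components: λ_sys = Σ λ_i
λ_sys = 0.00000949 + 0.000000644 + 0.00000126 + 0.00000558 + 0.000351 = 3.6797e-04 /h
MTBF = 1 / λ_sys = 2720 h

2720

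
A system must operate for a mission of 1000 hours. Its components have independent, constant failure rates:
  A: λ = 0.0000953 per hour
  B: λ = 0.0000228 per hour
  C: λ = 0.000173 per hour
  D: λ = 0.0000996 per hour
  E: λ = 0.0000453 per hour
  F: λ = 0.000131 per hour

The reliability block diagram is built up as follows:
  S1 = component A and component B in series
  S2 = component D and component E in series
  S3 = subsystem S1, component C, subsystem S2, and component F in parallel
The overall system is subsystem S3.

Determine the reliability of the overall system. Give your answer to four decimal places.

0.9997

R(A) = exp(−0.0000953 × 1000) = 0.909100
R(B) = exp(−0.0000228 × 1000) = 0.977458
R(C) = exp(−0.000173 × 1000) = 0.841138
R(D) = exp(−0.0000996 × 1000) = 0.905199
R(E) = exp(−0.0000453 × 1000) = 0.955711
R(F) = exp(−0.000131 × 1000) = 0.877218
Series (A and B): 0.909100 × 0.977458 = 0.888607
Series (D and E): 0.905199 × 0.955711 = 0.865109
Parallel ([0.888607], C, [0.865109], and F): 1 − (1 − 0.888607)(1 − 0.841138)(1 − 0.865109)(1 − 0.877218) = 0.9997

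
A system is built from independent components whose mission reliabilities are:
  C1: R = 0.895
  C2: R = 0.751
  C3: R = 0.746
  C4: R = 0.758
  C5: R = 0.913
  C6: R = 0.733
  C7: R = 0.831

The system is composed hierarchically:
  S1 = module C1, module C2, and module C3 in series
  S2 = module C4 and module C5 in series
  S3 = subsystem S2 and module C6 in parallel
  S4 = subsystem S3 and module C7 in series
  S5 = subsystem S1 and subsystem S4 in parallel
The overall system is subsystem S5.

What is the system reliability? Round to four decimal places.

0.8817

Series (C1, C2, and C3): 0.895000 × 0.751000 × 0.746000 = 0.501420
Series (C4 and C5): 0.758000 × 0.913000 = 0.692054
Parallel ([0.692054] and C6): 1 − (1 − 0.692054)(1 − 0.733000) = 0.917778
Series ([0.917778] and C7): 0.917778 × 0.831000 = 0.762674
Parallel ([0.501420] and [0.762674]): 1 − (1 − 0.501420)(1 − 0.762674) = 0.8817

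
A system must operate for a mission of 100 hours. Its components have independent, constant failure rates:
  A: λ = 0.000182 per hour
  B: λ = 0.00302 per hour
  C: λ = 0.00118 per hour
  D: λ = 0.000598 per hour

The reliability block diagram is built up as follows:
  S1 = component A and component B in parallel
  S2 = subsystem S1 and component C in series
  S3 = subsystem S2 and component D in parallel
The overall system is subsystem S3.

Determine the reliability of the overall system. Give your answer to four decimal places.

R(A) = exp(−0.000182 × 100) = 0.981965
R(B) = exp(−0.00302 × 100) = 0.739338
R(C) = exp(−0.00118 × 100) = 0.888696
R(D) = exp(−0.000598 × 100) = 0.941953
Parallel (A and B): 1 − (1 − 0.981965)(1 − 0.739338) = 0.995299
Series ([0.995299] and C): 0.995299 × 0.888696 = 0.884518
Parallel ([0.884518] and D): 1 − (1 − 0.884518)(1 − 0.941953) = 0.9933

0.9933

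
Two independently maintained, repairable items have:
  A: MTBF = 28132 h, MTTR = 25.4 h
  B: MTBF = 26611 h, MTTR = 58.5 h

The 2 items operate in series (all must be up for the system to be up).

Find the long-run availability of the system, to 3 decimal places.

A(A) = MTBF/(MTBF+MTTR) = 28132/(28132+25.4) = 0.999098
A(B) = MTBF/(MTBF+MTTR) = 26611/(26611+58.5) = 0.997806
Series availability: 0.999098 × 0.997806 = 0.997

0.997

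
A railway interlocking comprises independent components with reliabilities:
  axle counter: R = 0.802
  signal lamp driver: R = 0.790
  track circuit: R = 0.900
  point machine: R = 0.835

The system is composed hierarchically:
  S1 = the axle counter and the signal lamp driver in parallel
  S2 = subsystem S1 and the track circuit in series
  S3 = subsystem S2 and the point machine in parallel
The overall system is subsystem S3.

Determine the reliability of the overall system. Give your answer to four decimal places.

0.9773

Parallel (axle counter and signal lamp driver): 1 − (1 − 0.802000)(1 − 0.790000) = 0.958420
Series ([0.958420] and track circuit): 0.958420 × 0.900000 = 0.862578
Parallel ([0.862578] and point machine): 1 − (1 − 0.862578)(1 − 0.835000) = 0.9773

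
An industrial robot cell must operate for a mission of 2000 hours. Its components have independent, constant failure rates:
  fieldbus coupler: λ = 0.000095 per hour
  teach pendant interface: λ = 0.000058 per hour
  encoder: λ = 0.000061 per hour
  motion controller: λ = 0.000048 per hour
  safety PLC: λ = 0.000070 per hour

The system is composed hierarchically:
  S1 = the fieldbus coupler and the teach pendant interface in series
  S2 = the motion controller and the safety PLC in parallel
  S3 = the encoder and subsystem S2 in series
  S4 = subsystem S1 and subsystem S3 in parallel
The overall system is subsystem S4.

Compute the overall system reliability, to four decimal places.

R(fieldbus coupler) = exp(−0.000095 × 2000) = 0.826959
R(teach pendant interface) = exp(−0.000058 × 2000) = 0.890475
R(encoder) = exp(−0.000061 × 2000) = 0.885148
R(motion controller) = exp(−0.000048 × 2000) = 0.908464
R(safety PLC) = exp(−0.000070 × 2000) = 0.869358
Series (fieldbus coupler and teach pendant interface): 0.826959 × 0.890475 = 0.736386
Parallel (motion controller and safety PLC): 1 − (1 − 0.908464)(1 − 0.869358) = 0.988042
Series (encoder and [0.988042]): 0.885148 × 0.988042 = 0.874563
Parallel ([0.736386] and [0.874563]): 1 − (1 − 0.736386)(1 − 0.874563) = 0.9669

0.9669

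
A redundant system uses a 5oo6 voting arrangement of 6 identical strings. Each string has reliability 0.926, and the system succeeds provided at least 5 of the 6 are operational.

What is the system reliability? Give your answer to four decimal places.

0.9328

R = Σ_{i=5}^{6} C(6,i) p^i (1−p)^{6−i} with p = 0.926
C(6,5)·0.926^5·0.074^1 = 0.302300
C(6,6)·0.926^6·0.074^0 = 0.630472
Sum = 0.9328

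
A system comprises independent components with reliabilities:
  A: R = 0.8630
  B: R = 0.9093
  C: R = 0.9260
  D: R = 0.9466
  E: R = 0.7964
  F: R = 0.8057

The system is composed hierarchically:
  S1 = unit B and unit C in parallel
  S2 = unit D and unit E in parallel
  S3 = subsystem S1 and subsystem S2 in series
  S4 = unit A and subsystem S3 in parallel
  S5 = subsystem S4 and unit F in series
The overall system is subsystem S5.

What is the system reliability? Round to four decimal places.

Parallel (B and C): 1 − (1 − 0.909300)(1 − 0.926000) = 0.993288
Parallel (D and E): 1 − (1 − 0.946600)(1 − 0.796400) = 0.989128
Series ([0.993288] and [0.989128]): 0.993288 × 0.989128 = 0.982489
Parallel (A and [0.982489]): 1 − (1 − 0.863000)(1 − 0.982489) = 0.997601
Series ([0.997601] and F): 0.997601 × 0.805700 = 0.8038

0.8038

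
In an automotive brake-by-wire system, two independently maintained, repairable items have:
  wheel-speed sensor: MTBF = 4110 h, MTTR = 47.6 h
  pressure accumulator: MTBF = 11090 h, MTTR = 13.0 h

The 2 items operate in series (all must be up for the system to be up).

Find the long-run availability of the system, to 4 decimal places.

A(wheel-speed sensor) = MTBF/(MTBF+MTTR) = 4110/(4110+47.6) = 0.988551
A(pressure accumulator) = MTBF/(MTBF+MTTR) = 11090/(11090+13.0) = 0.998829
Series availability: 0.988551 × 0.998829 = 0.9874

0.9874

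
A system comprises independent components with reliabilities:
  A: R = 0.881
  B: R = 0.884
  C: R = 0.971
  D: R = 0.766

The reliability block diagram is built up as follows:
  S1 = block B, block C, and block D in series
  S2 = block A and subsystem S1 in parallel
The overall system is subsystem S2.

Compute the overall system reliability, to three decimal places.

Series (B, C, and D): 0.88400 × 0.97100 × 0.76600 = 0.65751
Parallel (A and [0.65751]): 1 − (1 − 0.88100)(1 − 0.65751) = 0.959

0.959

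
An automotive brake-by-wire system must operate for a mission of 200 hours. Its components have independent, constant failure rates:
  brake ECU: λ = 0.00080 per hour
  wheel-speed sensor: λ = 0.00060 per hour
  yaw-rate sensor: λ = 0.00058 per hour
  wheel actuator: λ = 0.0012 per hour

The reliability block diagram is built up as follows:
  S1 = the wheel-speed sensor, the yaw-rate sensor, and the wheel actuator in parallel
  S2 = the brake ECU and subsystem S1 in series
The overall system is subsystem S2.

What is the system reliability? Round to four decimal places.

R(brake ECU) = exp(−0.00080 × 200) = 0.852144
R(wheel-speed sensor) = exp(−0.00060 × 200) = 0.886920
R(yaw-rate sensor) = exp(−0.00058 × 200) = 0.890475
R(wheel actuator) = exp(−0.0012 × 200) = 0.786628
Parallel (wheel-speed sensor, yaw-rate sensor, and wheel actuator): 1 − (1 − 0.886920)(1 − 0.890475)(1 − 0.786628) = 0.997357
Series (brake ECU and [0.997357]): 0.852144 × 0.997357 = 0.8499

0.8499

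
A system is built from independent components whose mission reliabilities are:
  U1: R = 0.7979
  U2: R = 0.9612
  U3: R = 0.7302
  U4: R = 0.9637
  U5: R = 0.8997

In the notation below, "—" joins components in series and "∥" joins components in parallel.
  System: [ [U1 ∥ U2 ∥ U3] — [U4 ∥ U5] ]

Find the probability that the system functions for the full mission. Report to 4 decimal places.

0.9943

Parallel (U1, U2, and U3): 1 − (1 − 0.797900)(1 − 0.961200)(1 − 0.730200) = 0.997884
Parallel (U4 and U5): 1 − (1 − 0.963700)(1 − 0.899700) = 0.996359
Series ([0.997884] and [0.996359]): 0.997884 × 0.996359 = 0.9943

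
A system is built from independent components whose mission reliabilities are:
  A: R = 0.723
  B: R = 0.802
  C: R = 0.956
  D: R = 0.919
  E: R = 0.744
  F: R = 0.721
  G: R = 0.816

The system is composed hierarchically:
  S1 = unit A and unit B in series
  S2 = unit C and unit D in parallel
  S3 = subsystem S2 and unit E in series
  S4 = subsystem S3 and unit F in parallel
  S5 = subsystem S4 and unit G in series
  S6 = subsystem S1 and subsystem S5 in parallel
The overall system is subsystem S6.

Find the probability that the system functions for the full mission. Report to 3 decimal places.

0.898

Series (A and B): 0.72300 × 0.80200 = 0.57985
Parallel (C and D): 1 − (1 − 0.95600)(1 − 0.91900) = 0.99644
Series ([0.99644] and E): 0.99644 × 0.74400 = 0.74135
Parallel ([0.74135] and F): 1 − (1 − 0.74135)(1 − 0.72100) = 0.92784
Series ([0.92784] and G): 0.92784 × 0.81600 = 0.75712
Parallel ([0.57985] and [0.75712]): 1 − (1 − 0.57985)(1 − 0.75712) = 0.898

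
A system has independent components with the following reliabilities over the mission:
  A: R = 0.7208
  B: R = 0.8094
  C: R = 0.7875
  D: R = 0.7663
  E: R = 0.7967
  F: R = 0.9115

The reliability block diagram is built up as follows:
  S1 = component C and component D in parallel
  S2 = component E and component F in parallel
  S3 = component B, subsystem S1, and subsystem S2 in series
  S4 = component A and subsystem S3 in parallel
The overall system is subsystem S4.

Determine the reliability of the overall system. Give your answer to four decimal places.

Parallel (C and D): 1 − (1 − 0.787500)(1 − 0.766300) = 0.950339
Parallel (E and F): 1 − (1 − 0.796700)(1 − 0.911500) = 0.982008
Series (B, [0.950339], and [0.982008]): 0.809400 × 0.950339 × 0.982008 = 0.755365
Parallel (A and [0.755365]): 1 − (1 − 0.720800)(1 − 0.755365) = 0.9317

0.9317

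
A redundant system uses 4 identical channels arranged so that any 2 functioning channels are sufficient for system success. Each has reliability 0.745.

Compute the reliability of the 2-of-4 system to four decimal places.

0.9464

R = Σ_{i=2}^{4} C(4,i) p^i (1−p)^{4−i} with p = 0.745
C(4,2)·0.745^2·0.255^2 = 0.216543
C(4,3)·0.745^3·0.255^1 = 0.421763
C(4,4)·0.745^4·0.255^0 = 0.308053
Sum = 0.9464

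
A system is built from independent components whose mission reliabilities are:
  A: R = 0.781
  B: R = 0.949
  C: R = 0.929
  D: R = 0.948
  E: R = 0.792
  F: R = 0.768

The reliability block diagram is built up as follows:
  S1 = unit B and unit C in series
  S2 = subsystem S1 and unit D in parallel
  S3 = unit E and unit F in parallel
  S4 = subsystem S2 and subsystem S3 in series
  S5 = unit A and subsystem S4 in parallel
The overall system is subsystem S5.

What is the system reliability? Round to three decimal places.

Series (B and C): 0.94900 × 0.92900 = 0.88162
Parallel ([0.88162] and D): 1 − (1 − 0.88162)(1 − 0.94800) = 0.99384
Parallel (E and F): 1 − (1 − 0.79200)(1 − 0.76800) = 0.95174
Series ([0.99384] and [0.95174]): 0.99384 × 0.95174 = 0.94588
Parallel (A and [0.94588]): 1 − (1 − 0.78100)(1 − 0.94588) = 0.988

0.988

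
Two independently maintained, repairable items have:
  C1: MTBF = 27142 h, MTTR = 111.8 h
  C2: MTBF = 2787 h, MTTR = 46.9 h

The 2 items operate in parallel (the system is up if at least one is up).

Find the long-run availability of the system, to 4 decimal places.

0.9999

A(C1) = MTBF/(MTBF+MTTR) = 27142/(27142+111.8) = 0.995898
A(C2) = MTBF/(MTBF+MTTR) = 2787/(2787+46.9) = 0.983450
Parallel availability: 1 − (1 − 0.995898)(1 − 0.983450) = 0.9999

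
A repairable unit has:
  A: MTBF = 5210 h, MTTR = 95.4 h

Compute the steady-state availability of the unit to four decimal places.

A(A) = MTBF/(MTBF+MTTR) = 5210/(5210+95.4) = 0.9820

0.9820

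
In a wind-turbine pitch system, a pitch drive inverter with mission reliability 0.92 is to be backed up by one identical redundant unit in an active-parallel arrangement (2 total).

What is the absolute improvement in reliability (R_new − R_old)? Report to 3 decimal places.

0.074

R_before = 0.92
R_after = 1 − (1 − 0.92)^2 = 0.994
ΔR = 0.994 − 0.92 = 0.074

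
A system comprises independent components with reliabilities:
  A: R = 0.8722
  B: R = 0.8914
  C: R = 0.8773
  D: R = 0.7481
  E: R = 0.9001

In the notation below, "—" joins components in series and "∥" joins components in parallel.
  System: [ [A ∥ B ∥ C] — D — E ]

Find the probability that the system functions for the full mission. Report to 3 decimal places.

Parallel (A, B, and C): 1 − (1 − 0.87220)(1 − 0.89140)(1 − 0.87730) = 0.99830
Series ([0.99830], D, and E): 0.99830 × 0.74810 × 0.90010 = 0.672

0.672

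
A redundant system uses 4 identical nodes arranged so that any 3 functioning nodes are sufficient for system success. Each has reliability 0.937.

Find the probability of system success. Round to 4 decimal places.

0.9781

R = Σ_{i=3}^{4} C(4,i) p^i (1−p)^{4−i} with p = 0.937
C(4,3)·0.937^3·0.063^1 = 0.207310
C(4,4)·0.937^4·0.063^0 = 0.770830
Sum = 0.9781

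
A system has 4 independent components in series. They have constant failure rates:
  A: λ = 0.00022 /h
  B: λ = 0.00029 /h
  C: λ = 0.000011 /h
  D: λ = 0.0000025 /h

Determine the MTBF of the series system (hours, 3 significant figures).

1910

Series of exponential components: λ_sys = Σ λ_i
λ_sys = 0.00022 + 0.00029 + 0.000011 + 0.0000025 = 5.2350e-04 /h
MTBF = 1 / λ_sys = 1910 h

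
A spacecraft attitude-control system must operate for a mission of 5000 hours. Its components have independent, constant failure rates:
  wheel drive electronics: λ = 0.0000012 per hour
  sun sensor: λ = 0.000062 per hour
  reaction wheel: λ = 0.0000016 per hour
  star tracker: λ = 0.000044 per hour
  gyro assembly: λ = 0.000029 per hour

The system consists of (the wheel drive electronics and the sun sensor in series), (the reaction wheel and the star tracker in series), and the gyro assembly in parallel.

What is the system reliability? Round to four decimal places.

0.9925

R(wheel drive electronics) = exp(−0.0000012 × 5000) = 0.994018
R(sun sensor) = exp(−0.000062 × 5000) = 0.733447
R(reaction wheel) = exp(−0.0000016 × 5000) = 0.992032
R(star tracker) = exp(−0.000044 × 5000) = 0.802519
R(gyro assembly) = exp(−0.000029 × 5000) = 0.865022
Series (wheel drive electronics and sun sensor): 0.994018 × 0.733447 = 0.729060
Series (reaction wheel and star tracker): 0.992032 × 0.802519 = 0.796125
Parallel ([0.729060], [0.796125], and gyro assembly): 1 − (1 − 0.729060)(1 − 0.796125)(1 − 0.865022) = 0.9925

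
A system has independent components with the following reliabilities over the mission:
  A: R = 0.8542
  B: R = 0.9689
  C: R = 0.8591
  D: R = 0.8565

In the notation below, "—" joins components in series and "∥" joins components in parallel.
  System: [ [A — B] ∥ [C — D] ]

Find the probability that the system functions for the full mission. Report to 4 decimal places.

0.9545

Series (A and B): 0.854200 × 0.968900 = 0.827634
Series (C and D): 0.859100 × 0.856500 = 0.735819
Parallel ([0.827634] and [0.735819]): 1 − (1 − 0.827634)(1 − 0.735819) = 0.9545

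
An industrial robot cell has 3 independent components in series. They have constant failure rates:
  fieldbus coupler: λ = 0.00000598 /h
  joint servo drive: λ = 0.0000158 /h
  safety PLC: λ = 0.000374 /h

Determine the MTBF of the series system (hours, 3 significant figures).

2530

Series of exponential components: λ_sys = Σ λ_i
λ_sys = 0.00000598 + 0.0000158 + 0.000374 = 3.9578e-04 /h
MTBF = 1 / λ_sys = 2530 h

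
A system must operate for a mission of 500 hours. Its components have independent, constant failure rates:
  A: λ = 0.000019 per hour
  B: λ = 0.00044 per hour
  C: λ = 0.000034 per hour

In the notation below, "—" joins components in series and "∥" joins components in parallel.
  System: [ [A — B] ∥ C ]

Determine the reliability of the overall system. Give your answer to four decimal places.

R(A) = exp(−0.000019 × 500) = 0.990545
R(B) = exp(−0.00044 × 500) = 0.802519
R(C) = exp(−0.000034 × 500) = 0.983144
Series (A and B): 0.990545 × 0.802519 = 0.794931
Parallel ([0.794931] and C): 1 − (1 − 0.794931)(1 − 0.983144) = 0.9965

0.9965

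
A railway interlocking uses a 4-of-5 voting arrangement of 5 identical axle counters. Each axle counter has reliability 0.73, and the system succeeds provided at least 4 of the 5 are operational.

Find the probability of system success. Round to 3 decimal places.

R = Σ_{i=4}^{5} C(5,i) p^i (1−p)^{5−i} with p = 0.73
C(5,4)·0.73^4·0.27^1 = 0.38338
C(5,5)·0.73^5·0.27^0 = 0.20731
Sum = 0.591

0.591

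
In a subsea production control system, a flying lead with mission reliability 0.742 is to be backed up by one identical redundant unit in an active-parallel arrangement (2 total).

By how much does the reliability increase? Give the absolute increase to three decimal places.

0.191

R_before = 0.742
R_after = 1 − (1 − 0.742)^2 = 0.933
ΔR = 0.933 − 0.742 = 0.191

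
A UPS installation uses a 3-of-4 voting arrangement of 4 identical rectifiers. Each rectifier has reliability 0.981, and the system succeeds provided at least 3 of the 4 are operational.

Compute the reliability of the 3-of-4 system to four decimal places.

0.9979

R = Σ_{i=3}^{4} C(4,i) p^i (1−p)^{4−i} with p = 0.981
C(4,3)·0.981^3·0.019^1 = 0.071750
C(4,4)·0.981^4·0.019^0 = 0.926139
Sum = 0.9979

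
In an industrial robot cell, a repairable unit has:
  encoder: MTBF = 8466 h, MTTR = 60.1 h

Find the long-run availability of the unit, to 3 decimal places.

A(encoder) = MTBF/(MTBF+MTTR) = 8466/(8466+60.1) = 0.993

0.993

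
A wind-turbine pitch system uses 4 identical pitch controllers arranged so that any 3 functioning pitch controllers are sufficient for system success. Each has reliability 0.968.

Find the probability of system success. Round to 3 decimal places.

R = Σ_{i=3}^{4} C(4,i) p^i (1−p)^{4−i} with p = 0.968
C(4,3)·0.968^3·0.032^1 = 0.11610
C(4,4)·0.968^4·0.032^0 = 0.87801
Sum = 0.994

0.994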